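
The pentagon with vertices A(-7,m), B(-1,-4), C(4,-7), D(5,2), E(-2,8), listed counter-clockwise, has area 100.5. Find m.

-7

Write out the shoelace sum; only the two edges meeting at A involve m:
2·Area = [((-2)·m − (-7)·8) + ((-7)·(-4) − (-1)·m)] + 110
       = -1·m + 194 = 201
⇒ m = -7.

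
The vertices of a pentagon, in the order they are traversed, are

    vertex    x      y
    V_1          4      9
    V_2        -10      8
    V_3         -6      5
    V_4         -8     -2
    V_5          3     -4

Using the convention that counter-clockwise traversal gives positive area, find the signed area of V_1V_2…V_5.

126.5

Apply the shoelace (surveyor's) formula: 2A = Σ (x_i·y_{i+1} − x_{i+1}·y_i), indices taken mod 5.
Σ = (122) + (-2) + (52) + (38) + (43) = 253
Signed area = Σ/2 = 126.5 (positive ⇒ counter-clockwise traversal).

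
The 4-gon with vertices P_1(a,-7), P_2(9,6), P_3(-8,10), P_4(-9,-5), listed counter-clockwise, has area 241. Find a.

8

Write out the shoelace sum; only the two edges meeting at P_1 involve a:
2·Area = [((-9)·(-7) − a·(-5)) + (a·6 − 9·(-7))] + 268
       = 11·a + 394 = 482
⇒ a = 8.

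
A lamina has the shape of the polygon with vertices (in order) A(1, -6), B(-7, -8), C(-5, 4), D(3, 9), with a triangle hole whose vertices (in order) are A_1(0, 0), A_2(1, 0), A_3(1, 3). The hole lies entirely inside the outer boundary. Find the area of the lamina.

Outer boundary:
Cross-terms: -50, -68, -57, -27  ⇒  Σ = -202
Area = |Σ|/2 = 101.
Hole:
Apply Gauss's area formula: 2A = Σ (x_i·y_{i+1} − x_{i+1}·y_i), indices taken mod 3.
Σ = (0) + (3) + (0) = 3
Area = |Σ|/2 = 1.5.
Net area = 101 − 1.5 = 99.5.

99.5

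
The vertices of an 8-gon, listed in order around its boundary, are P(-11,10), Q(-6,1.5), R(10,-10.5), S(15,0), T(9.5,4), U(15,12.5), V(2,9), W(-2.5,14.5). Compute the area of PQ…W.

Apply the shoelace (surveyor's) formula: 2A = Σ (x_i·y_{i+1} − x_{i+1}·y_i), indices taken mod 8.
Cross-terms: 43.5, 48, 157.5, 60, 58.75, 110, 51.5, 134.5  ⇒  Σ = 663.75
Area = |Σ|/2 = 331.875.

331.875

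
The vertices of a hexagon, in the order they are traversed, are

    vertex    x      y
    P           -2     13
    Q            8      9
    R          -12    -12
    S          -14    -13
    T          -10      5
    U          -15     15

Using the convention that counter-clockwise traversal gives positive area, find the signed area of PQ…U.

Apply the surveyor's formula: 2A = Σ (x_i·y_{i+1} − x_{i+1}·y_i), indices taken mod 6.
P→Q: (-2)(9) − (8)(13) = -122
Q→R: (8)(-12) − (-12)(9) = 12
R→S: (-12)(-13) − (-14)(-12) = -12
S→T: (-14)(5) − (-10)(-13) = -200
T→U: (-10)(15) − (-15)(5) = -75
U→P: (-15)(13) − (-2)(15) = -165
Σ = -562
Signed area = Σ/2 = -281 (negative ⇒ clockwise traversal).

-281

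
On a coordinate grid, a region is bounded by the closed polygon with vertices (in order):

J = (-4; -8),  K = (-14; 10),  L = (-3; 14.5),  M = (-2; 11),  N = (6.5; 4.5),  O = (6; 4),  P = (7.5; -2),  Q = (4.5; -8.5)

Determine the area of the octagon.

288.625

Apply Gauss's area formula: 2A = Σ (x_i·y_{i+1} − x_{i+1}·y_i), indices taken mod 8.
Σ = (-152) + (-173) + (-4) + (-80.5) + (-1) + (-42) + (-54.75) + (-70) = -577.25
Area = |Σ|/2 = 288.625.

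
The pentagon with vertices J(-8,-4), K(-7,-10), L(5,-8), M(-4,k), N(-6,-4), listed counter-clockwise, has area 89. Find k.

Write out the shoelace sum; only the two edges meeting at M involve k:
2·Area = [(5·k − (-4)·(-8)) + ((-4)·(-4) − (-6)·k)] + 150
       = 11·k + 134 = 178
⇒ k = 4.

4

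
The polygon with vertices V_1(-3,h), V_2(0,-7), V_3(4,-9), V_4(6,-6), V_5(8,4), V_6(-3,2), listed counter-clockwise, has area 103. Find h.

-7

Write out the shoelace sum; only the two edges meeting at V_1 involve h:
2·Area = [((-3)·h − (-3)·2) + ((-3)·(-7) − 0·h)] + 158
       = -3·h + 185 = 206
⇒ h = -7.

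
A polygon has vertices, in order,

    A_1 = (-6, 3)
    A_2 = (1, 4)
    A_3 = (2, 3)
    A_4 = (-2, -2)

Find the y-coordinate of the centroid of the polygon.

Apply the shoelace (surveyor's) formula. First the cross-terms c_i = x_i·y_{i+1} − x_{i+1}·y_i:
  -27, -5, 2, -18  ⇒  2A = -48, A = -24.
Then Σ (y_i + y_{i+1})·c_i = -240, so ȳ = -240 / (6·(-24)) = 5/3.

5/3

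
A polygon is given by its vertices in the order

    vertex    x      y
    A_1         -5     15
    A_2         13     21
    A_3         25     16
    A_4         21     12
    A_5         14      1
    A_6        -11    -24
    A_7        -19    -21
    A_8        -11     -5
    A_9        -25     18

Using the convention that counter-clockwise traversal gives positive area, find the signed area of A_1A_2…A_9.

Cross-terms: -300, -317, -36, -147, -325, -225, -136, -323, -285  ⇒  Σ = -2094
Signed area = Σ/2 = -1047 (negative ⇒ clockwise traversal).

-1047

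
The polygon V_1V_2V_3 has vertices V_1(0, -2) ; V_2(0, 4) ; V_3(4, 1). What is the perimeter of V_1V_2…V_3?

16

|V_1V_2| = √((0)² + (6)²) = √36 = 6
|V_2V_3| = √((4)² + (-3)²) = √25 = 5
|V_3V_1| = √((-4)² + (-3)²) = √25 = 5
Perimeter = 6 + 5 + 5 = 16.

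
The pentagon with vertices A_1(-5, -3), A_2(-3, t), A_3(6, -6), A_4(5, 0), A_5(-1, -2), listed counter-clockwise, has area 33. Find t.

-4

Write out the shoelace sum; only the two edges meeting at A_2 involve t:
2·Area = [((-5)·t − (-3)·(-3)) + ((-3)·(-6) − 6·t)] + 13
       = -11·t + 22 = 66
⇒ t = -4.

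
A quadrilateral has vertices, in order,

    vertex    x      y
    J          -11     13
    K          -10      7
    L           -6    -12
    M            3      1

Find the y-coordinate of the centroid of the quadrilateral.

124/177

Apply Gauss's area formula. First the cross-terms c_i = x_i·y_{i+1} − x_{i+1}·y_i:
  53, 162, 30, 50  ⇒  2A = 295, A = 147.5.
Then Σ (y_i + y_{i+1})·c_i = 620, so ȳ = 620 / (6·147.5) = 124/177.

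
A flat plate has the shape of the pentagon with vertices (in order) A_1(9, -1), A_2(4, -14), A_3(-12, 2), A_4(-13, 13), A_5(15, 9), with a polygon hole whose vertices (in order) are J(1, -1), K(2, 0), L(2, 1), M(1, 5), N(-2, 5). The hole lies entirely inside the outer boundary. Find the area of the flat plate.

Outer boundary:
Apply the surveyor's formula: 2A = Σ (x_i·y_{i+1} − x_{i+1}·y_i), indices taken mod 5.
Cross-terms: -122, -160, -130, -312, -96  ⇒  Σ = -820
Area = |Σ|/2 = 410.
Hole:
Apply Gauss's area formula: 2A = Σ (x_i·y_{i+1} − x_{i+1}·y_i), indices taken mod 5.
J→K: (1)(0) − (2)(-1) = 2
K→L: (2)(1) − (2)(0) = 2
L→M: (2)(5) − (1)(1) = 9
M→N: (1)(5) − (-2)(5) = 15
N→J: (-2)(-1) − (1)(5) = -3
Σ = 25
Area = |Σ|/2 = 12.5.
Net area = 410 − 12.5 = 397.5.

397.5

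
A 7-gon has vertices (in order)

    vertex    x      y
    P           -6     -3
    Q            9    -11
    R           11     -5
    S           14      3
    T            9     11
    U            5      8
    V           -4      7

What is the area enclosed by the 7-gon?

Σ = (93) + (76) + (103) + (127) + (17) + (67) + (54) = 537
Area = |Σ|/2 = 268.5.

268.5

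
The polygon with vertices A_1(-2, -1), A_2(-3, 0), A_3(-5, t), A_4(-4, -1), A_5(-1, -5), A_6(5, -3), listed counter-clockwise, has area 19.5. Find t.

1

Write out the shoelace sum; only the two edges meeting at A_3 involve t:
2·Area = [((-3)·t − (-5)·0) + ((-5)·(-1) − (-4)·t)] + 33
       = 1·t + 38 = 39
⇒ t = 1.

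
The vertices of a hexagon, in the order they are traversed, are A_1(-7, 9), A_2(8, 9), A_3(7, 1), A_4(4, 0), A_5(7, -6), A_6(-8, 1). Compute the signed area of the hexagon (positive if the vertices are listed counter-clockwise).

-162

Σ = (-135) + (-55) + (-4) + (-24) + (-41) + (-65) = -324
Signed area = Σ/2 = -162 (negative ⇒ clockwise traversal).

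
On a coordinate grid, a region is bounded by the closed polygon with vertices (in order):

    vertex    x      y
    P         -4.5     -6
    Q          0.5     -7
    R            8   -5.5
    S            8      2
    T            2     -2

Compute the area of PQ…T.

Apply Gauss's area formula: 2A = Σ (x_i·y_{i+1} − x_{i+1}·y_i), indices taken mod 5.
Σ = (34.5) + (53.25) + (60) + (-20) + (-21) = 106.75
Area = |Σ|/2 = 53.375.

53.375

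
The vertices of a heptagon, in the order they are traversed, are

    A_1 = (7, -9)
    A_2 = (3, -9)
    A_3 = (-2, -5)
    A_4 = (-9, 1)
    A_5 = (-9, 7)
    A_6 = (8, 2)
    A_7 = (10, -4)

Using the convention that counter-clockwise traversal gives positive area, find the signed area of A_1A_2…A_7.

-179

Apply Gauss's area formula: 2A = Σ (x_i·y_{i+1} − x_{i+1}·y_i), indices taken mod 7.
Σ = (-36) + (-33) + (-47) + (-54) + (-74) + (-52) + (-62) = -358
Signed area = Σ/2 = -179 (negative ⇒ clockwise traversal).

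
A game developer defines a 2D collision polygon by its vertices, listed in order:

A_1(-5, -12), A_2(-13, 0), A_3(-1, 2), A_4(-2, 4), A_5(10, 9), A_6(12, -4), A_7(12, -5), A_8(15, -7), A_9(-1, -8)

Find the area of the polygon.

Apply the shoelace (surveyor's) formula: 2A = Σ (x_i·y_{i+1} − x_{i+1}·y_i), indices taken mod 9.
Σ = (-156) + (-26) + (0) + (-58) + (-148) + (-12) + (-9) + (-127) + (-28) = -564
Area = |Σ|/2 = 282.

282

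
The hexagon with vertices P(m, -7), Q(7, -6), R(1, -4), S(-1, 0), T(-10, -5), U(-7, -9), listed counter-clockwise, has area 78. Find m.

8

Write out the shoelace sum; only the two edges meeting at P involve m:
2·Area = [((-7)·(-7) − m·(-9)) + (m·(-6) − 7·(-7))] + 34
       = 3·m + 132 = 156
⇒ m = 8.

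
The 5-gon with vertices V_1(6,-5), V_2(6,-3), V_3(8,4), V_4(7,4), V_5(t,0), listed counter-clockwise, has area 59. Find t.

The doubled signed area Σ (x_i y_{i+1} − x_{i+1} y_i) is linear in t.
With t=0 it equals 64; the coefficient of t is -9 (from the two edges through V_5).
So -9·t + 64 = 2·59 = 118 ⇒ t = -6.

-6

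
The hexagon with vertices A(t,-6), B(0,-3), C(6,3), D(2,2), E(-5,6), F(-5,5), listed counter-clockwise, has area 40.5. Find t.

The doubled signed area Σ (x_i y_{i+1} − x_{i+1} y_i) is linear in t.
With t=0 it equals 81; the coefficient of t is -8 (from the two edges through A).
So -8·t + 81 = 2·40.5 = 81 ⇒ t = 0.

0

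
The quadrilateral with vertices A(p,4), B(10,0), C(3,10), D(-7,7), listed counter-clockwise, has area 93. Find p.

The doubled signed area Σ (x_i y_{i+1} − x_{i+1} y_i) is linear in p.
With p=0 it equals 123; the coefficient of p is -7 (from the two edges through A).
So -7·p + 123 = 2·93 = 186 ⇒ p = -9.

-9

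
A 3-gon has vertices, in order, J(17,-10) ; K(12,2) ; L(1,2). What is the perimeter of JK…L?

44

|JK| = √((-5)² + (12)²) = √169 = 13
|KL| = √((-11)² + (0)²) = √121 = 11
|LJ| = √((16)² + (-12)²) = √400 = 20
Perimeter = 13 + 11 + 20 = 44.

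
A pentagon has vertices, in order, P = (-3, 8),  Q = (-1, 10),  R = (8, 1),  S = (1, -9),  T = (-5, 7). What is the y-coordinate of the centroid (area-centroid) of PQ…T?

304/233

Apply the shoelace (surveyor's) formula. First the cross-terms c_i = x_i·y_{i+1} − x_{i+1}·y_i:
  -22, -81, -73, -38, -19  ⇒  2A = -233, A = -116.5.
Then Σ (y_i + y_{i+1})·c_i = -912, so ȳ = -912 / (6·(-116.5)) = 304/233.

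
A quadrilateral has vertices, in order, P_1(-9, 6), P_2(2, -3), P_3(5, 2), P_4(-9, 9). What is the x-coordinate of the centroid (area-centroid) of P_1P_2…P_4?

-355/186

Apply Gauss's area formula. First the cross-terms c_i = x_i·y_{i+1} − x_{i+1}·y_i:
  15, 19, 63, 27  ⇒  2A = 124, A = 62.
Then Σ (x_i + x_{i+1})·c_i = -710, so x̄ = -710 / (6·62) = -355/186.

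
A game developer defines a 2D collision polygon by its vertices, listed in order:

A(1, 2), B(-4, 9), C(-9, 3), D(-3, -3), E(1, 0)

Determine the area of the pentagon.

Σ = (17) + (69) + (36) + (3) + (2) = 127
Area = |Σ|/2 = 63.5.

63.5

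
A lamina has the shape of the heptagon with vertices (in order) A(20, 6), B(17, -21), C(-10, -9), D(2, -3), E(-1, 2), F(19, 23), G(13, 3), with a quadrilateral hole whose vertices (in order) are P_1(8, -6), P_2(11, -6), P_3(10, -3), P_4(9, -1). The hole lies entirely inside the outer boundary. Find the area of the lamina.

Outer boundary:
A→B: (20)(-21) − (17)(6) = -522
B→C: (17)(-9) − (-10)(-21) = -363
C→D: (-10)(-3) − (2)(-9) = 48
D→E: (2)(2) − (-1)(-3) = 1
E→F: (-1)(23) − (19)(2) = -61
F→G: (19)(3) − (13)(23) = -242
G→A: (13)(6) − (20)(3) = 18
Σ = -1121
Area = |Σ|/2 = 560.5.
Hole:
Apply the surveyor's formula: 2A = Σ (x_i·y_{i+1} − x_{i+1}·y_i), indices taken mod 4.
Cross-terms: 18, 27, 17, -46  ⇒  Σ = 16
Area = |Σ|/2 = 8.
Net area = 560.5 − 8 = 552.5.

552.5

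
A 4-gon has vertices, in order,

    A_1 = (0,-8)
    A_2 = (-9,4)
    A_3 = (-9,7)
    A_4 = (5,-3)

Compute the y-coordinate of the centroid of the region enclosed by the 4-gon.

Apply the shoelace formula. First the cross-terms c_i = x_i·y_{i+1} − x_{i+1}·y_i:
  -72, -27, -8, -40  ⇒  2A = -147, A = -73.5.
Then Σ (y_i + y_{i+1})·c_i = 399, so ȳ = 399 / (6·(-73.5)) = -19/21.

-19/21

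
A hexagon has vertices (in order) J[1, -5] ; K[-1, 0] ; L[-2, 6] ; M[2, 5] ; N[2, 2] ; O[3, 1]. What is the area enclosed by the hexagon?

29.5

Apply the shoelace formula: 2A = Σ (x_i·y_{i+1} − x_{i+1}·y_i), indices taken mod 6.
Σ = (-5) + (-6) + (-22) + (-6) + (-4) + (-16) = -59
Area = |Σ|/2 = 29.5.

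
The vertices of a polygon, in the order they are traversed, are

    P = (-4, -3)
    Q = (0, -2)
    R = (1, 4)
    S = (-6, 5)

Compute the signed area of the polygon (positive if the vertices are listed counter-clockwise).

Cross-terms: 8, 2, 29, 38  ⇒  Σ = 77
Signed area = Σ/2 = 38.5 (positive ⇒ counter-clockwise traversal).

38.5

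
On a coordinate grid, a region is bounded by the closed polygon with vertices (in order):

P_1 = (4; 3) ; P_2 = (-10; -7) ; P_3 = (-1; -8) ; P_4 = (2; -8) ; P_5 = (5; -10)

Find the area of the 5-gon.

87

Σ = (2) + (73) + (24) + (20) + (55) = 174
Area = |Σ|/2 = 87.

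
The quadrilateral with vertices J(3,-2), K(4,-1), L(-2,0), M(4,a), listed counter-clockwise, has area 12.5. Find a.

The doubled signed area Σ (x_i y_{i+1} − x_{i+1} y_i) is linear in a.
With a=0 it equals -5; the coefficient of a is -5 (from the two edges through M).
So -5·a + -5 = 2·12.5 = 25 ⇒ a = -6.

-6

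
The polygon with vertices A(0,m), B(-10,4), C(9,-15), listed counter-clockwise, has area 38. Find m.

-2

Write out the shoelace sum; only the two edges meeting at A involve m:
2·Area = [(9·m − 0·(-15)) + (0·4 − (-10)·m)] + 114
       = 19·m + 114 = 76
⇒ m = -2.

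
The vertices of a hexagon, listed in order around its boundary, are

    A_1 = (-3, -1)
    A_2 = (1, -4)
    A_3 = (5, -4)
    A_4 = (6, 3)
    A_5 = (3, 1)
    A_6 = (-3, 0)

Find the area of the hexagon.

35.5

Apply the shoelace (surveyor's) formula: 2A = Σ (x_i·y_{i+1} − x_{i+1}·y_i), indices taken mod 6.
Cross-terms: 13, 16, 39, -3, 3, 3  ⇒  Σ = 71
Area = |Σ|/2 = 35.5.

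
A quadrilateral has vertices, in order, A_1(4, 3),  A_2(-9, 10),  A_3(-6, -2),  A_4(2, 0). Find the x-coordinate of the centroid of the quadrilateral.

-99/31

Apply the shoelace (surveyor's) formula. First the cross-terms c_i = x_i·y_{i+1} − x_{i+1}·y_i:
  67, 78, 4, 6  ⇒  2A = 155, A = 77.5.
Then Σ (x_i + x_{i+1})·c_i = -1485, so x̄ = -1485 / (6·77.5) = -99/31.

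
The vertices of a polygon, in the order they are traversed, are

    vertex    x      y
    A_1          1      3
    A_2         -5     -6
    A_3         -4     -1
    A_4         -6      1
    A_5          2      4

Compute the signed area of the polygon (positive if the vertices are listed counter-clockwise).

Apply Gauss's area formula: 2A = Σ (x_i·y_{i+1} − x_{i+1}·y_i), indices taken mod 5.
Σ = (9) + (-19) + (-10) + (-26) + (2) = -44
Signed area = Σ/2 = -22 (negative ⇒ clockwise traversal).

-22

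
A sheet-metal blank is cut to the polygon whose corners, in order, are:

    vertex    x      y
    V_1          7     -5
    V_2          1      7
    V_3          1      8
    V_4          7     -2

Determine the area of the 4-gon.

12

Cross-terms: 54, 1, -58, -21  ⇒  Σ = -24
Area = |Σ|/2 = 12.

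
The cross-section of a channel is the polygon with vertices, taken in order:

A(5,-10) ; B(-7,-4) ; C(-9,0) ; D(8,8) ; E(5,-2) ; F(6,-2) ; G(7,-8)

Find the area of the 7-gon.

158

Apply the shoelace (surveyor's) formula: 2A = Σ (x_i·y_{i+1} − x_{i+1}·y_i), indices taken mod 7.
Σ = (-90) + (-36) + (-72) + (-56) + (2) + (-34) + (-30) = -316
Area = |Σ|/2 = 158.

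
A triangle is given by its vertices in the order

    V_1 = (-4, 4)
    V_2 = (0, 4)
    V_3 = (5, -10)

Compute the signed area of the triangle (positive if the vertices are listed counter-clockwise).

Σ = (-16) + (-20) + (-20) = -56
Signed area = Σ/2 = -28 (negative ⇒ clockwise traversal).

-28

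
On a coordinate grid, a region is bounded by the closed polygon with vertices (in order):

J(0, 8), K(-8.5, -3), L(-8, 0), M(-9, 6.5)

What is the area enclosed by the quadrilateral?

Σ = (68) + (-24) + (-52) + (-72) = -80
Area = |Σ|/2 = 40.

40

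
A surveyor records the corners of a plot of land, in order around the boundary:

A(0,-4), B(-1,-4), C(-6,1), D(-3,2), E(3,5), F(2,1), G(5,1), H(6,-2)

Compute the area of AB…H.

54.5

Apply the shoelace formula: 2A = Σ (x_i·y_{i+1} − x_{i+1}·y_i), indices taken mod 8.
Cross-terms: -4, -25, -9, -21, -7, -3, -16, -24  ⇒  Σ = -109
Area = |Σ|/2 = 54.5.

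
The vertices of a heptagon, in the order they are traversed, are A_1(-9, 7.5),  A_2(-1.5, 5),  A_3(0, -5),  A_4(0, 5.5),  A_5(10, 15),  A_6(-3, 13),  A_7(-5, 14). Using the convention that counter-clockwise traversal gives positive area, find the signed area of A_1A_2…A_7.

102.625

Σ = (-33.75) + (7.5) + (0) + (-55) + (175) + (23) + (88.5) = 205.25
Signed area = Σ/2 = 102.625 (positive ⇒ counter-clockwise traversal).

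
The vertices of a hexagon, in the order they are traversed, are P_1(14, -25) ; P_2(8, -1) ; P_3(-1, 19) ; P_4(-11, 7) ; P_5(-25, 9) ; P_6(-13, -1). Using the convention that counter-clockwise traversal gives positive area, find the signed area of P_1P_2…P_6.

Σ = (186) + (151) + (202) + (76) + (142) + (339) = 1096
Signed area = Σ/2 = 548 (positive ⇒ counter-clockwise traversal).

548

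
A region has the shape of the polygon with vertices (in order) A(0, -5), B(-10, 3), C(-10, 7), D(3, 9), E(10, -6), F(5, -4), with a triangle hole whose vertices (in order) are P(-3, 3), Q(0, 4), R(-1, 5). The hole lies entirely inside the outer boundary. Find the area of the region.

Outer boundary:
Apply Gauss's area formula: 2A = Σ (x_i·y_{i+1} − x_{i+1}·y_i), indices taken mod 6.
Cross-terms: -50, -40, -111, -108, -10, -25  ⇒  Σ = -344
Area = |Σ|/2 = 172.
Hole:
P→Q: (-3)(4) − (0)(3) = -12
Q→R: (0)(5) − (-1)(4) = 4
R→P: (-1)(3) − (-3)(5) = 12
Σ = 4
Area = |Σ|/2 = 2.
Net area = 172 − 2 = 170.

170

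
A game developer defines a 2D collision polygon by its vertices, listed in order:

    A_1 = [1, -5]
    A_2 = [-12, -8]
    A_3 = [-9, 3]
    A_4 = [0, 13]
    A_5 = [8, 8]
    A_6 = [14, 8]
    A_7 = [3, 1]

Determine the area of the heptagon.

235.5

A_1→A_2: (1)(-8) − (-12)(-5) = -68
A_2→A_3: (-12)(3) − (-9)(-8) = -108
A_3→A_4: (-9)(13) − (0)(3) = -117
A_4→A_5: (0)(8) − (8)(13) = -104
A_5→A_6: (8)(8) − (14)(8) = -48
A_6→A_7: (14)(1) − (3)(8) = -10
A_7→A_1: (3)(-5) − (1)(1) = -16
Σ = -471
Area = |Σ|/2 = 235.5.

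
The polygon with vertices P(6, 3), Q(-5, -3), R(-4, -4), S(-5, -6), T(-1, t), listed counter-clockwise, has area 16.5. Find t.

Write out the shoelace sum; only the two edges meeting at T involve t:
2·Area = [((-5)·t − (-1)·(-6)) + ((-1)·3 − 6·t)] + 9
       = -11·t + 0 = 33
⇒ t = -3.

-3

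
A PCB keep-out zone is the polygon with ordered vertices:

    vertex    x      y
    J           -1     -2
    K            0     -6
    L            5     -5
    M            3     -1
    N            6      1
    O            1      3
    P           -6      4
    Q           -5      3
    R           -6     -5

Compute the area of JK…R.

73

Σ = (6) + (30) + (10) + (9) + (17) + (22) + (2) + (43) + (7) = 146
Area = |Σ|/2 = 73.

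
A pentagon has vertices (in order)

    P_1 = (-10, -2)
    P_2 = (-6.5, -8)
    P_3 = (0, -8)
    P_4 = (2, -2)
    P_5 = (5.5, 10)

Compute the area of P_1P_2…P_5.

127.5

Apply the shoelace (surveyor's) formula: 2A = Σ (x_i·y_{i+1} − x_{i+1}·y_i), indices taken mod 5.
Cross-terms: 67, 52, 16, 31, 89  ⇒  Σ = 255
Area = |Σ|/2 = 127.5.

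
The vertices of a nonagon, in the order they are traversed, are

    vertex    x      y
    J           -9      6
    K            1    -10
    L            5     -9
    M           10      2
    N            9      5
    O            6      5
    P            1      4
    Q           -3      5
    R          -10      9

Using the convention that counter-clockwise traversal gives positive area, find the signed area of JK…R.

Apply the shoelace formula: 2A = Σ (x_i·y_{i+1} − x_{i+1}·y_i), indices taken mod 9.
Σ = (84) + (41) + (100) + (32) + (15) + (19) + (17) + (23) + (21) = 352
Signed area = Σ/2 = 176 (positive ⇒ counter-clockwise traversal).

176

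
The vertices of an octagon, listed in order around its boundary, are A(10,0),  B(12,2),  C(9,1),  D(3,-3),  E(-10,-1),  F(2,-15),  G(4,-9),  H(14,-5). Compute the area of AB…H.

150.5

Apply the shoelace formula: 2A = Σ (x_i·y_{i+1} − x_{i+1}·y_i), indices taken mod 8.
Σ = (20) + (-6) + (-30) + (-33) + (152) + (42) + (106) + (50) = 301
Area = |Σ|/2 = 150.5.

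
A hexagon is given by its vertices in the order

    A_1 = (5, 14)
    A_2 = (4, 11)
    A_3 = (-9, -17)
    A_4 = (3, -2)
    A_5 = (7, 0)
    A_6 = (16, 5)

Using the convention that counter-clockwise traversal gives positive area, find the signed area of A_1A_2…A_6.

Σ = (-1) + (31) + (69) + (14) + (35) + (199) = 347
Signed area = Σ/2 = 173.5 (positive ⇒ counter-clockwise traversal).

173.5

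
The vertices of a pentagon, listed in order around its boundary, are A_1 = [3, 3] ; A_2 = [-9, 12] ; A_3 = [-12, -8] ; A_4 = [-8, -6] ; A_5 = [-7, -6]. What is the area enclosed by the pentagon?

Apply the shoelace formula: 2A = Σ (x_i·y_{i+1} − x_{i+1}·y_i), indices taken mod 5.
Σ = (63) + (216) + (8) + (6) + (-3) = 290
Area = |Σ|/2 = 145.

145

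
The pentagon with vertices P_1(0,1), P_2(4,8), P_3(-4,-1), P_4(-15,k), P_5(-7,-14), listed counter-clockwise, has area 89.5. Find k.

Write out the shoelace sum; only the two edges meeting at P_4 involve k:
2·Area = [((-4)·k − (-15)·(-1)) + ((-15)·(-14) − (-7)·k)] + 17
       = 3·k + 212 = 179
⇒ k = -11.

-11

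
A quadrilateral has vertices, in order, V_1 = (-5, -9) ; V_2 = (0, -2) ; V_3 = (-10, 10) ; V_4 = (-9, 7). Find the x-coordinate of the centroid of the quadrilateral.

Apply the shoelace formula. First the cross-terms c_i = x_i·y_{i+1} − x_{i+1}·y_i:
  10, -20, 20, 116  ⇒  2A = 126, A = 63.
Then Σ (x_i + x_{i+1})·c_i = -1854, so x̄ = -1854 / (6·63) = -103/21.

-103/21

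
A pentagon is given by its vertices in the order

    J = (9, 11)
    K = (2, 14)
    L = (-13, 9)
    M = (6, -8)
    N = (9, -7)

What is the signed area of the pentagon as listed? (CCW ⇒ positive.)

273

Apply the shoelace formula: 2A = Σ (x_i·y_{i+1} − x_{i+1}·y_i), indices taken mod 5.
Σ = (104) + (200) + (50) + (30) + (162) = 546
Signed area = Σ/2 = 273 (positive ⇒ counter-clockwise traversal).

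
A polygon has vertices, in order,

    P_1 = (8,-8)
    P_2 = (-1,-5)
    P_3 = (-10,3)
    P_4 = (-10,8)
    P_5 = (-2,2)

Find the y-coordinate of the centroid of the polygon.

-28/93

Apply the surveyor's formula. First the cross-terms c_i = x_i·y_{i+1} − x_{i+1}·y_i:
  -48, -53, -50, -4, 0  ⇒  2A = -155, A = -77.5.
Then Σ (y_i + y_{i+1})·c_i = 140, so ȳ = 140 / (6·(-77.5)) = -28/93.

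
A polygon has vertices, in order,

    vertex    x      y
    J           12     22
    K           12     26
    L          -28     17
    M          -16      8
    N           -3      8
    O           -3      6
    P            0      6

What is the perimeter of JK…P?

|JK| = √((0)² + (4)²) = √16 = 4
|KL| = √((-40)² + (-9)²) = √1681 = 41
|LM| = √((12)² + (-9)²) = √225 = 15
|MN| = √((13)² + (0)²) = √169 = 13
|NO| = √((0)² + (-2)²) = √4 = 2
|OP| = √((3)² + (0)²) = √9 = 3
|PJ| = √((12)² + (16)²) = √400 = 20
Perimeter = 4 + 41 + 15 + 13 + 2 + 3 + 20 = 98.

98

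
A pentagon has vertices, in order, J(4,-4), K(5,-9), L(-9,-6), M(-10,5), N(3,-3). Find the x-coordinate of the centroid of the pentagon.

-730/217

Apply the shoelace formula. First the cross-terms c_i = x_i·y_{i+1} − x_{i+1}·y_i:
  -16, -111, -105, 15, 0  ⇒  2A = -217, A = -108.5.
Then Σ (x_i + x_{i+1})·c_i = 2190, so x̄ = 2190 / (6·(-108.5)) = -730/217.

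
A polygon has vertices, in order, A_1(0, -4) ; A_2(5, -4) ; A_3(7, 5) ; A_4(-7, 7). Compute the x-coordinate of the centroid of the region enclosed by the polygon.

36/37

Apply Gauss's area formula. First the cross-terms c_i = x_i·y_{i+1} − x_{i+1}·y_i:
  20, 53, 84, 28  ⇒  2A = 185, A = 92.5.
Then Σ (x_i + x_{i+1})·c_i = 540, so x̄ = 540 / (6·92.5) = 36/37.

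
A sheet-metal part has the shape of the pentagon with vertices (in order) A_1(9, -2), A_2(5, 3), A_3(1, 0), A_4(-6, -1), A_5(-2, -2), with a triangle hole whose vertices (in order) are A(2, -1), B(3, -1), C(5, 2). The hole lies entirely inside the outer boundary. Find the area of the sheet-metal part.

Outer boundary:
Σ = (37) + (-3) + (-1) + (10) + (22) = 65
Area = |Σ|/2 = 32.5.
Hole:
Σ = (1) + (11) + (-9) = 3
Area = |Σ|/2 = 1.5.
Net area = 32.5 − 1.5 = 31.

31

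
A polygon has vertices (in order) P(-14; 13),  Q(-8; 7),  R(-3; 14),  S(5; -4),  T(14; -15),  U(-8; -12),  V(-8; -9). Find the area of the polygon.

352

Apply the surveyor's formula: 2A = Σ (x_i·y_{i+1} − x_{i+1}·y_i), indices taken mod 7.
Cross-terms: 6, -91, -58, -19, -288, -24, -230  ⇒  Σ = -704
Area = |Σ|/2 = 352.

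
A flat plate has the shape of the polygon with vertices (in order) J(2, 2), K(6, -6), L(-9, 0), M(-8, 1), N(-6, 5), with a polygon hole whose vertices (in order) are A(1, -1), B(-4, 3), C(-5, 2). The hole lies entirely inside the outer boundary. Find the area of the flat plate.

67

Outer boundary:
Apply Gauss's area formula: 2A = Σ (x_i·y_{i+1} − x_{i+1}·y_i), indices taken mod 5.
J→K: (2)(-6) − (6)(2) = -24
K→L: (6)(0) − (-9)(-6) = -54
L→M: (-9)(1) − (-8)(0) = -9
M→N: (-8)(5) − (-6)(1) = -34
N→J: (-6)(2) − (2)(5) = -22
Σ = -143
Area = |Σ|/2 = 71.5.
Hole:
Apply the surveyor's formula: 2A = Σ (x_i·y_{i+1} − x_{i+1}·y_i), indices taken mod 3.
A→B: (1)(3) − (-4)(-1) = -1
B→C: (-4)(2) − (-5)(3) = 7
C→A: (-5)(-1) − (1)(2) = 3
Σ = 9
Area = |Σ|/2 = 4.5.
Net area = 71.5 − 4.5 = 67.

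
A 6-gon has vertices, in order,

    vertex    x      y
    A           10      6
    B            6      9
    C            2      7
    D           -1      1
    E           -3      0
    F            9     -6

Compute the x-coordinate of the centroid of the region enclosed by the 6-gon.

Apply the surveyor's formula. First the cross-terms c_i = x_i·y_{i+1} − x_{i+1}·y_i:
  54, 24, 9, 3, 18, 114  ⇒  2A = 222, A = 111.
Then Σ (x_i + x_{i+1})·c_i = 3327, so x̄ = 3327 / (6·111) = 1109/222.

1109/222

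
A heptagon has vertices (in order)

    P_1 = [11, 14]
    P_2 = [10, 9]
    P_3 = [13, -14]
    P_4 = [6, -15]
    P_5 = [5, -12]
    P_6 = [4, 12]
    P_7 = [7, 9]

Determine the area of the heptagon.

Σ = (-41) + (-257) + (-111) + (3) + (108) + (-48) + (-1) = -347
Area = |Σ|/2 = 173.5.

173.5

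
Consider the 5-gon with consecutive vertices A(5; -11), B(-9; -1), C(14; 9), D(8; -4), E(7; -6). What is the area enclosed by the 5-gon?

183

Cross-terms: -104, -67, -128, -20, -47  ⇒  Σ = -366
Area = |Σ|/2 = 183.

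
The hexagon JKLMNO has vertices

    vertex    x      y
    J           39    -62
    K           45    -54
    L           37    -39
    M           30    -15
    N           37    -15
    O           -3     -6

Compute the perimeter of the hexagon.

|JK| = √((6)² + (8)²) = √100 = 10
|KL| = √((-8)² + (15)²) = √289 = 17
|LM| = √((-7)² + (24)²) = √625 = 25
|MN| = √((7)² + (0)²) = √49 = 7
|NO| = √((-40)² + (9)²) = √1681 = 41
|OJ| = √((42)² + (-56)²) = √4900 = 70
Perimeter = 10 + 17 + 25 + 7 + 41 + 70 = 170.

170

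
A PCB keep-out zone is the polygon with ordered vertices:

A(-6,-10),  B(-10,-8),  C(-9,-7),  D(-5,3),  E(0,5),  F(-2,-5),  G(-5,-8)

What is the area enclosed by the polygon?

Apply Gauss's area formula: 2A = Σ (x_i·y_{i+1} − x_{i+1}·y_i), indices taken mod 7.
Σ = (-52) + (-2) + (-62) + (-25) + (10) + (-9) + (2) = -138
Area = |Σ|/2 = 69.

69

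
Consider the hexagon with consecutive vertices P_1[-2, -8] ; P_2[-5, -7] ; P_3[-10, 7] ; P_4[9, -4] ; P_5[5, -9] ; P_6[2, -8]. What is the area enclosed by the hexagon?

134.5

Apply the surveyor's formula: 2A = Σ (x_i·y_{i+1} − x_{i+1}·y_i), indices taken mod 6.
P_1→P_2: (-2)(-7) − (-5)(-8) = -26
P_2→P_3: (-5)(7) − (-10)(-7) = -105
P_3→P_4: (-10)(-4) − (9)(7) = -23
P_4→P_5: (9)(-9) − (5)(-4) = -61
P_5→P_6: (5)(-8) − (2)(-9) = -22
P_6→P_1: (2)(-8) − (-2)(-8) = -32
Σ = -269
Area = |Σ|/2 = 134.5.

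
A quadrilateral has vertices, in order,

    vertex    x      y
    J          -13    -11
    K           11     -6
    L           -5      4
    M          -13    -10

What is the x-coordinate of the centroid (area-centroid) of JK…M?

-311/123

Apply the shoelace formula. First the cross-terms c_i = x_i·y_{i+1} − x_{i+1}·y_i:
  199, 14, 102, 13  ⇒  2A = 328, A = 164.
Then Σ (x_i + x_{i+1})·c_i = -2488, so x̄ = -2488 / (6·164) = -311/123.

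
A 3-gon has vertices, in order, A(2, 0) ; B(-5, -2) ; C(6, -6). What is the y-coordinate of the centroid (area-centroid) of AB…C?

Apply Gauss's area formula. First the cross-terms c_i = x_i·y_{i+1} − x_{i+1}·y_i:
  -4, 42, 12  ⇒  2A = 50, A = 25.
Then Σ (y_i + y_{i+1})·c_i = -400, so ȳ = -400 / (6·25) = -8/3.

-8/3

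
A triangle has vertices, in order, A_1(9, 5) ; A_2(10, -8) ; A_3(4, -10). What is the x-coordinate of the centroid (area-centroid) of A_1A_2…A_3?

23/3

Apply the shoelace (surveyor's) formula. First the cross-terms c_i = x_i·y_{i+1} − x_{i+1}·y_i:
  -122, -68, 110  ⇒  2A = -80, A = -40.
Then Σ (x_i + x_{i+1})·c_i = -1840, so x̄ = -1840 / (6·(-40)) = 23/3.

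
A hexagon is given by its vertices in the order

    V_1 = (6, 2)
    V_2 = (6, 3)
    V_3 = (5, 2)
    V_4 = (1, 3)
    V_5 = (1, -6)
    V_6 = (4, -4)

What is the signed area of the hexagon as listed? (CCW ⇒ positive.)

29.5

Apply Gauss's area formula: 2A = Σ (x_i·y_{i+1} − x_{i+1}·y_i), indices taken mod 6.
Σ = (6) + (-3) + (13) + (-9) + (20) + (32) = 59
Signed area = Σ/2 = 29.5 (positive ⇒ counter-clockwise traversal).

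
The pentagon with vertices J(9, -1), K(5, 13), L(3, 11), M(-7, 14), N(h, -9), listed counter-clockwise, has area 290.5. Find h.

-12

Write out the shoelace sum; only the two edges meeting at N involve h:
2·Area = [((-7)·(-9) − h·14) + (h·(-1) − 9·(-9))] + 257
       = -15·h + 401 = 581
⇒ h = -12.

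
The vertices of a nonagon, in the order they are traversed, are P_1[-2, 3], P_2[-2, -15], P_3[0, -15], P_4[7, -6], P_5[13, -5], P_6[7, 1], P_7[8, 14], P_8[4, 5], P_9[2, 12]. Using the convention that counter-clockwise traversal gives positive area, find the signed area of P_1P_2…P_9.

Apply the surveyor's formula: 2A = Σ (x_i·y_{i+1} − x_{i+1}·y_i), indices taken mod 9.
Cross-terms: 36, 30, 105, 43, 48, 90, -16, 38, 30  ⇒  Σ = 404
Signed area = Σ/2 = 202 (positive ⇒ counter-clockwise traversal).

202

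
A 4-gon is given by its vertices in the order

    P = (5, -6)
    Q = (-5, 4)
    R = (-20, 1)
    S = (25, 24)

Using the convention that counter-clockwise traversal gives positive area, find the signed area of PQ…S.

-355

P→Q: (5)(4) − (-5)(-6) = -10
Q→R: (-5)(1) − (-20)(4) = 75
R→S: (-20)(24) − (25)(1) = -505
S→P: (25)(-6) − (5)(24) = -270
Σ = -710
Signed area = Σ/2 = -355 (negative ⇒ clockwise traversal).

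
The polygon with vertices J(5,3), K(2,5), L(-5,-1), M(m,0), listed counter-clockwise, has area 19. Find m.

Write out the shoelace sum; only the two edges meeting at M involve m:
2·Area = [((-5)·0 − m·(-1)) + (m·3 − 5·0)] + 42
       = 4·m + 42 = 38
⇒ m = -1.

-1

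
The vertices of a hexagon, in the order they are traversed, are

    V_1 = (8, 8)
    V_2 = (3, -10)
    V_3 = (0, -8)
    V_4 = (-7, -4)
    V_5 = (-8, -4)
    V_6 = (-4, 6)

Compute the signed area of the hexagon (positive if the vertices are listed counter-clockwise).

Apply the surveyor's formula: 2A = Σ (x_i·y_{i+1} − x_{i+1}·y_i), indices taken mod 6.
V_1→V_2: (8)(-10) − (3)(8) = -104
V_2→V_3: (3)(-8) − (0)(-10) = -24
V_3→V_4: (0)(-4) − (-7)(-8) = -56
V_4→V_5: (-7)(-4) − (-8)(-4) = -4
V_5→V_6: (-8)(6) − (-4)(-4) = -64
V_6→V_1: (-4)(8) − (8)(6) = -80
Σ = -332
Signed area = Σ/2 = -166 (negative ⇒ clockwise traversal).

-166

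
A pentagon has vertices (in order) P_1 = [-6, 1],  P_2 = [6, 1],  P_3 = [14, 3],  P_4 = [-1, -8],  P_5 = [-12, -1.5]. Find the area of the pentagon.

Apply Gauss's area formula: 2A = Σ (x_i·y_{i+1} − x_{i+1}·y_i), indices taken mod 5.
Cross-terms: -12, 4, -109, -94.5, -21  ⇒  Σ = -232.5
Area = |Σ|/2 = 116.25.

116.25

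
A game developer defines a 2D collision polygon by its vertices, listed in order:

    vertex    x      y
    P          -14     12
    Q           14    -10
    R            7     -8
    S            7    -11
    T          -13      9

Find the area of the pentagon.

Apply the surveyor's formula: 2A = Σ (x_i·y_{i+1} − x_{i+1}·y_i), indices taken mod 5.
Cross-terms: -28, -42, -21, -80, -30  ⇒  Σ = -201
Area = |Σ|/2 = 100.5.

100.5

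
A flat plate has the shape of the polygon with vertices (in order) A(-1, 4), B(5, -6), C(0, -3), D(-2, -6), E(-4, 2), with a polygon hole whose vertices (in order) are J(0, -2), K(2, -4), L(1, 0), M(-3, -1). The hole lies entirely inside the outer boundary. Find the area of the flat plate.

Outer boundary:
Apply the shoelace formula: 2A = Σ (x_i·y_{i+1} − x_{i+1}·y_i), indices taken mod 5.
Σ = (-14) + (-15) + (-6) + (-28) + (-14) = -77
Area = |Σ|/2 = 38.5.
Hole:
J→K: (0)(-4) − (2)(-2) = 4
K→L: (2)(0) − (1)(-4) = 4
L→M: (1)(-1) − (-3)(0) = -1
M→J: (-3)(-2) − (0)(-1) = 6
Σ = 13
Area = |Σ|/2 = 6.5.
Net area = 38.5 − 6.5 = 32.

32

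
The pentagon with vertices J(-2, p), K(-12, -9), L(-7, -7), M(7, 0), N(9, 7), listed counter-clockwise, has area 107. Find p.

3

Write out the shoelace sum; only the two edges meeting at J involve p:
2·Area = [(9·p − (-2)·7) + ((-2)·(-9) − (-12)·p)] + 119
       = 21·p + 151 = 214
⇒ p = 3.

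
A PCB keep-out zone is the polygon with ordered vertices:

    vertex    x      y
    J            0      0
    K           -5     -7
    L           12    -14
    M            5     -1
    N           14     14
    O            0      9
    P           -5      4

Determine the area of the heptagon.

233.5

Apply the shoelace (surveyor's) formula: 2A = Σ (x_i·y_{i+1} − x_{i+1}·y_i), indices taken mod 7.
Cross-terms: 0, 154, 58, 84, 126, 45, 0  ⇒  Σ = 467
Area = |Σ|/2 = 233.5.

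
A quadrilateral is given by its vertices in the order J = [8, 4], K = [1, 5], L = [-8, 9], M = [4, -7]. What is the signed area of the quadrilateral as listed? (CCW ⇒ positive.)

88.5

Apply the shoelace (surveyor's) formula: 2A = Σ (x_i·y_{i+1} − x_{i+1}·y_i), indices taken mod 4.
Σ = (36) + (49) + (20) + (72) = 177
Signed area = Σ/2 = 88.5 (positive ⇒ counter-clockwise traversal).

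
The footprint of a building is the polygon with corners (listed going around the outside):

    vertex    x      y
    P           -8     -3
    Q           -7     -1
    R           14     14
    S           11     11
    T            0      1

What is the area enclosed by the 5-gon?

39

Apply Gauss's area formula: 2A = Σ (x_i·y_{i+1} − x_{i+1}·y_i), indices taken mod 5.
P→Q: (-8)(-1) − (-7)(-3) = -13
Q→R: (-7)(14) − (14)(-1) = -84
R→S: (14)(11) − (11)(14) = 0
S→T: (11)(1) − (0)(11) = 11
T→P: (0)(-3) − (-8)(1) = 8
Σ = -78
Area = |Σ|/2 = 39.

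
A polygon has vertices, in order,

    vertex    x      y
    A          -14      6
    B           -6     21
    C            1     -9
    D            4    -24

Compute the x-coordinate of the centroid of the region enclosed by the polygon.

-109/21

Apply the shoelace (surveyor's) formula. First the cross-terms c_i = x_i·y_{i+1} − x_{i+1}·y_i:
  -258, 33, 12, -312  ⇒  2A = -525, A = -262.5.
Then Σ (x_i + x_{i+1})·c_i = 8175, so x̄ = 8175 / (6·(-262.5)) = -109/21.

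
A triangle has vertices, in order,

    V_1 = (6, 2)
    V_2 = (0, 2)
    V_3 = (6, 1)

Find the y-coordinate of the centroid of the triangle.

5/3

Apply the shoelace (surveyor's) formula. First the cross-terms c_i = x_i·y_{i+1} − x_{i+1}·y_i:
  12, -12, 6  ⇒  2A = 6, A = 3.
Then Σ (y_i + y_{i+1})·c_i = 30, so ȳ = 30 / (6·3) = 5/3.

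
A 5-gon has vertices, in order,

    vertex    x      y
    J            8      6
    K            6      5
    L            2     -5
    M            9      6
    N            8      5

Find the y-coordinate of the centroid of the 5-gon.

Apply the surveyor's formula. First the cross-terms c_i = x_i·y_{i+1} − x_{i+1}·y_i:
  4, -40, 57, -3, 8  ⇒  2A = 26, A = 13.
Then Σ (y_i + y_{i+1})·c_i = 156, so ȳ = 156 / (6·13) = 2.

2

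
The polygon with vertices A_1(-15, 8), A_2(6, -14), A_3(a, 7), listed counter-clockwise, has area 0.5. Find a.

-14

Write out the shoelace sum; only the two edges meeting at A_3 involve a:
2·Area = [(6·7 − a·(-14)) + (a·8 − (-15)·7)] + 162
       = 22·a + 309 = 1
⇒ a = -14.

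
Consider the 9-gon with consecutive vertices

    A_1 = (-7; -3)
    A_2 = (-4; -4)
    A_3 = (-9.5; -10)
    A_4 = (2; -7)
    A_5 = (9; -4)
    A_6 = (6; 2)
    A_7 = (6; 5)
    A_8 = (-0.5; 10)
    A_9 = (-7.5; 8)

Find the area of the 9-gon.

Apply the surveyor's formula: 2A = Σ (x_i·y_{i+1} − x_{i+1}·y_i), indices taken mod 9.
Σ = (16) + (2) + (86.5) + (55) + (42) + (18) + (62.5) + (71) + (78.5) = 431.5
Area = |Σ|/2 = 215.75.

215.75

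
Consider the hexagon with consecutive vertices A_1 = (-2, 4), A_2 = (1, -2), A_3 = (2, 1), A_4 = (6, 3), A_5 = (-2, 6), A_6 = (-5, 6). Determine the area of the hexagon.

Apply the shoelace (surveyor's) formula: 2A = Σ (x_i·y_{i+1} − x_{i+1}·y_i), indices taken mod 6.
A_1→A_2: (-2)(-2) − (1)(4) = 0
A_2→A_3: (1)(1) − (2)(-2) = 5
A_3→A_4: (2)(3) − (6)(1) = 0
A_4→A_5: (6)(6) − (-2)(3) = 42
A_5→A_6: (-2)(6) − (-5)(6) = 18
A_6→A_1: (-5)(4) − (-2)(6) = -8
Σ = 57
Area = |Σ|/2 = 28.5.

28.5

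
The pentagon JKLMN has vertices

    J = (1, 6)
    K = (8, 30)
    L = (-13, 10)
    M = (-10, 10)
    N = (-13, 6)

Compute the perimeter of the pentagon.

|JK| = √((7)² + (24)²) = √625 = 25
|KL| = √((-21)² + (-20)²) = √841 = 29
|LM| = √((3)² + (0)²) = √9 = 3
|MN| = √((-3)² + (-4)²) = √25 = 5
|NJ| = √((14)² + (0)²) = √196 = 14
Perimeter = 25 + 29 + 3 + 5 + 14 = 76.

76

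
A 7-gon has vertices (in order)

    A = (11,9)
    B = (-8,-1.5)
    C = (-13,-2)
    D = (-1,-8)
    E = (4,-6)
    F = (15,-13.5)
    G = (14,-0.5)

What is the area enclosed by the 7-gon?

Cross-terms: 55.5, -3.5, 102, 38, 36, 181.5, 131.5  ⇒  Σ = 541
Area = |Σ|/2 = 270.5.

270.5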